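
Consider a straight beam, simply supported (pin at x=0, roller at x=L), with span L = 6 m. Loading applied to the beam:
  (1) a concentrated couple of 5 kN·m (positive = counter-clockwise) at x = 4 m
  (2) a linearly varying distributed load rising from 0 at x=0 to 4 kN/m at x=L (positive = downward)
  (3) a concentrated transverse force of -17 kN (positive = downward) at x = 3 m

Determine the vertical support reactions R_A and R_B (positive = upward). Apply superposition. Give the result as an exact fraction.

Load 1 — applied couple M₀=5 kN·m at a=4 m (b=L-a=2):
  R_A = M₀/L = 5/6 kN
  R_B = -M₀/L = -5/6 kN
Load 2 — triangular load w₀=4 kN/m (0→w₀ over full span):
  R_A = w₀L/6 = 4·6/6 = 4 kN
  R_B = w₀L/3 = 4·6/3 = 8 kN
Load 3 — point force P=-17 kN at a=3 m (b=L-a=3):
  R_A = Pb/L = (-17)·3/6 = -17/2 kN
  R_B = Pa/L = (-17)·3/6 = -17/2 kN
Superposition: R_A = -11/3 kN, R_B = -4/3 kN

R_A = -11/3 kN, R_B = -4/3 kN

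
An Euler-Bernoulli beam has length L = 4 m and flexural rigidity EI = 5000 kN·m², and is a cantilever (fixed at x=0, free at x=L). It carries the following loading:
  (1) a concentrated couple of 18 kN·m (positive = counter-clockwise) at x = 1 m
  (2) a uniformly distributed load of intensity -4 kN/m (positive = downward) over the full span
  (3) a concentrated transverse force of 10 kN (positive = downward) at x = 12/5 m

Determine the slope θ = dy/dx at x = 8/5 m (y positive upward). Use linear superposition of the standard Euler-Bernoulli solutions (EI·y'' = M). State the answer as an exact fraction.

Load 1 — applied couple M₀=18 kN·m at a=1 m (b=L-a=3):
  θ_1 = M₀a/EI  [x>a] = 18·1/5000 = 9/2500 rad
Load 2 — uniform load w=-4 kN/m over full span:
  θ_2 = -wx(x²-3Lx+3L²)/(6EI) = -(-4)·(8/5)·((8/5)²-3·4·(8/5)+3·4²)/(6·5000) = 1568/234375 rad
Load 3 — point force P=10 kN at a=12/5 m (b=L-a=8/5):
  θ_3 = -Px(2a-x)/(2EI)  [x≤a] = -10·(8/5)·(2·(12/5)-(8/5))/(2·5000) = -16/3125 rad
Superposition: θ = Σ θ_i = 4847/937500 rad ≈ 0.005170 rad

θ(8/5) = 4847/937500 rad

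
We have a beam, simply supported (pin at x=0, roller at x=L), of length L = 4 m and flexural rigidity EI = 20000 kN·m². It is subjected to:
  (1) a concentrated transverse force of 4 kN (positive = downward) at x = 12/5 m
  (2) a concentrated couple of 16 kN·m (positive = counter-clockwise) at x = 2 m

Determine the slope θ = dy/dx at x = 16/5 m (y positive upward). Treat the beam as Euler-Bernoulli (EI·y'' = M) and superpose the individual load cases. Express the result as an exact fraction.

θ(16/5) = 91/937500 rad

Load 1 — point force P=4 kN at a=12/5 m (b=L-a=8/5):
  θ_1 = -Pa(2L²-6Lx+3x²+a²)/(6LEI)  [x>a] = -4·(12/5)·(2·4²-6·4·(16/5)+3·(16/5)²+(12/5)²)/(6·4·20000) = 13/78125 rad
Load 2 — applied couple M₀=16 kN·m at a=2 m (b=L-a=2):
  θ_2 = (M₀x²/(2L)-M₀(x-a)+C₁)/EI  [x>a] with C₁=M₀(3b²-L²)/(6L)=-8/3 = (16·(16/5)²/(2·4)-16·((16/5)-2)+(-8/3))/20000 = -13/187500 rad
Superposition: θ = Σ θ_i = 91/937500 rad ≈ 0.000097 rad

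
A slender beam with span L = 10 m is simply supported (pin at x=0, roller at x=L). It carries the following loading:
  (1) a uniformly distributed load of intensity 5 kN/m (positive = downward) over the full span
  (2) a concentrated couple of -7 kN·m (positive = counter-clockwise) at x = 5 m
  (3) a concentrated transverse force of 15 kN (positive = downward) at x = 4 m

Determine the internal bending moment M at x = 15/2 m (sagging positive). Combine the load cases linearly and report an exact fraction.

Load 1 — uniform load w=5 kN/m over full span:
  M_1 = wx(L-x)/2 = 5·(15/2)·(10-(15/2))/2 = 375/8 kN·m
Load 2 — applied couple M₀=-7 kN·m at a=5 m (b=L-a=5):
  M_2 = M₀x/L - M₀  [x>a] = (-7)·(15/2)/10 - (-7) = 7/4 kN·m
Load 3 — point force P=15 kN at a=4 m (b=L-a=6):
  M_3 = Pa(L-x)/L  [x>a] = 15·4·(10-(15/2))/10 = 15 kN·m
Superposition: M = Σ M_i = 509/8 kN·m ≈ 63.625000 kN·m

M(15/2) = 509/8 kN·m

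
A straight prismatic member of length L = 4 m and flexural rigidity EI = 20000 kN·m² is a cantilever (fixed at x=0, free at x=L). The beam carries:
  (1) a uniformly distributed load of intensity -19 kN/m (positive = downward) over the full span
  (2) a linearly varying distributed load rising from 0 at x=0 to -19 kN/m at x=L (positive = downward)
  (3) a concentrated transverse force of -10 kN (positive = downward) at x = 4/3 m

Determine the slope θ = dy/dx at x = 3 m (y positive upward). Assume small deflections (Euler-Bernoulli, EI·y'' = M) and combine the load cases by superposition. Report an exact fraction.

Load 1 — uniform load w=-19 kN/m over full span:
  θ_1 = -wx(x²-3Lx+3L²)/(6EI) = -(-19)·3·(3²-3·4·3+3·4²)/(6·20000) = 399/40000 rad
Load 2 — triangular load w₀=-19 kN/m (0→w₀ over full span):
  θ_2 = (w₀Lx²/4-w₀L²x/3-w₀x⁴/(24L))/EI = ((-19)·4·3²/4-(-19)·4²·3/3-(-19)·3⁴/(24·4))/20000 = 4769/640000 rad
Load 3 — point force P=-10 kN at a=4/3 m (b=L-a=8/3):
  θ_3 = -Pa²/(2EI)  [x>a] = -(-10)·(4/3)²/(2·20000) = 1/2250 rad
Superposition: θ = Σ θ_i = 102937/5760000 rad ≈ 0.017871 rad

θ(3) = 102937/5760000 rad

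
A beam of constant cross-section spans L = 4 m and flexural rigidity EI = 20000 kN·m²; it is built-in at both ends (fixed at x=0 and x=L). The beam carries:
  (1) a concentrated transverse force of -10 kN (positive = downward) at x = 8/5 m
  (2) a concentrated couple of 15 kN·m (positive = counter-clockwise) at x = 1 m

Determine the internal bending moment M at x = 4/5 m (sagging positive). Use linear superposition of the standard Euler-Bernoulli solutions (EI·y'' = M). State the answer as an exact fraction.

M(4/5) = 13527/2000 kN·m

Load 1 — point force P=-10 kN at a=8/5 m (b=L-a=12/5):
  M_1 = Pb²(3a+b)x/L³ - Pab²/L²  [x≤a] = (-10)·(12/5)²·(3·(8/5)+(12/5))·(4/5)/4³ - (-10)·(8/5)·(12/5)²/4² = 72/125 kN·m
Load 2 — applied couple M₀=15 kN·m at a=1 m (b=L-a=3):
  M_2 = R_Ax - M_A  [x≤a] with R_A=135/32, M_A=-45/16 = (135/32)·(4/5) - (-45/16) = 99/16 kN·m
Superposition: M = Σ M_i = 13527/2000 kN·m ≈ 6.763500 kN·m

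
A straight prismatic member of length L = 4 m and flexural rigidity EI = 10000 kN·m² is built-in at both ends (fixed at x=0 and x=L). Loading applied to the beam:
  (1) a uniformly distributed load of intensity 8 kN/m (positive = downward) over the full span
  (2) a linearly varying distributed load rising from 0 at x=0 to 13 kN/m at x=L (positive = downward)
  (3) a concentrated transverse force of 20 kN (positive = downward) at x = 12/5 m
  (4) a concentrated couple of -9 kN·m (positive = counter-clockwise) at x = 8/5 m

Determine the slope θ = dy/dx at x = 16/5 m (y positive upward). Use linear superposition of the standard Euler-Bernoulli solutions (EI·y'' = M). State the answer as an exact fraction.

θ(16/5) = 3277/2343750 rad

Load 1 — uniform load w=8 kN/m over full span:
  θ_1 = -wx(L-x)(L-2x)/(12EI) = -8·(16/5)·(4-(16/5))·(4-2·(16/5))/(12·10000) = 32/78125 rad
Load 2 — triangular load w₀=13 kN/m (0→w₀ over full span):
  θ_2 = -w₀(2x(L-x)(L-2x)(x+2L)+x²(L-x)²)/(120LEI) = -13·(2·(16/5)·(4-(16/5))·(4-2·(16/5))·((16/5)+2·4)+(16/5)²·(4-(16/5))²)/(120·4·10000) = 416/1171875 rad
Load 3 — point force P=20 kN at a=12/5 m (b=L-a=8/5):
  θ_3 = Pa²(L-x)(2bL-(3b+a)(L-x))/(2L³EI)  [x>a] = 20·(12/5)²·(4-(16/5))·(2·(8/5)·4-(3·(8/5)+(12/5))·(4-(16/5)))/(2·4³·10000) = 198/390625 rad
Load 4 — applied couple M₀=-9 kN·m at a=8/5 m (b=L-a=12/5):
  θ_4 = (R_Ax²/2 - M_Ax - M₀(x-a))/EI  [x>a] with R_A=-81/25, M_A=-27/25 = ((-81/25)·(16/5)²/2 - (-27/25)·(16/5) - (-9)·((16/5)-(8/5)))/10000 = 99/781250 rad
Superposition: θ = Σ θ_i = 3277/2343750 rad ≈ 0.001398 rad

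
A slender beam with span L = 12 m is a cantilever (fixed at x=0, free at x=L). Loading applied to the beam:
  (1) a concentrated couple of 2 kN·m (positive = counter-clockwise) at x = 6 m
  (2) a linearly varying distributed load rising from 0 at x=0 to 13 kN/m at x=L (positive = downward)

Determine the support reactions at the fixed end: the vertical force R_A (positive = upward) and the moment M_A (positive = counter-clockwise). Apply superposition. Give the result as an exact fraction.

Load 1 — applied couple M₀=2 kN·m at a=6 m (b=L-a=6):
  R_A = 0 kN
  M_A = -M₀ = -2 kN·m
Load 2 — triangular load w₀=13 kN/m (0→w₀ over full span):
  R_A = w₀L/2 = 13·12/2 = 78 kN
  M_A = w₀L²/3 = 13·12²/3 = 624 kN·m
Superposition: R_A = 78 kN, M_A = 622 kN·m

R_A = 78 kN, M_A = 622 kN·m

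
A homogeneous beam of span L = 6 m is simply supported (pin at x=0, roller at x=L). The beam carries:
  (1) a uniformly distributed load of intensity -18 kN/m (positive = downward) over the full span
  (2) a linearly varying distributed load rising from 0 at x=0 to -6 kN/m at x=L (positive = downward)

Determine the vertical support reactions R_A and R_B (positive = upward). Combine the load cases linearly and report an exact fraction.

R_A = -60 kN, R_B = -66 kN

Load 1 — uniform load w=-18 kN/m over full span:
  R_A = wL/2 = (-18)·6/2 = -54 kN
  R_B = wL/2 = (-18)·6/2 = -54 kN
Load 2 — triangular load w₀=-6 kN/m (0→w₀ over full span):
  R_A = w₀L/6 = (-6)·6/6 = -6 kN
  R_B = w₀L/3 = (-6)·6/3 = -12 kN
Superposition: R_A = -60 kN, R_B = -66 kN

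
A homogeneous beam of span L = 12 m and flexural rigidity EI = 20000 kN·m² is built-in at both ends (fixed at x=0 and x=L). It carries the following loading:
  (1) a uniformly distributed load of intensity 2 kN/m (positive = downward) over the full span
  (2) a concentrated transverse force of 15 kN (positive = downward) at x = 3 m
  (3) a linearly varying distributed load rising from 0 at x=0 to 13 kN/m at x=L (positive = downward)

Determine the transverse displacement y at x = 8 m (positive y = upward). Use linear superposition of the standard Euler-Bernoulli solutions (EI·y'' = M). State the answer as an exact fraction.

y(8) = -38129/1800000 m

Load 1 — uniform load w=2 kN/m over full span:
  y_1 = -wx²(L-x)²/(24EI) = -2·8²·(12-8)²/(24·20000) = -8/1875 m
Load 2 — point force P=15 kN at a=3 m (b=L-a=9):
  y_2 = -Pa²(L-x)²(3bL-(3b+a)(L-x))/(6L³EI)  [x>a] = -15·3²·(12-8)²·(3·9·12-(3·9+3)·(12-8))/(6·12³·20000) = -17/8000 m
Load 3 — triangular load w₀=13 kN/m (0→w₀ over full span):
  y_3 = -w₀x²(L-x)²(x+2L)/(120LEI) = -13·8²·(12-8)²·(8+2·12)/(120·12·20000) = -416/28125 m
Superposition: y = Σ y_i = -38129/1800000 m ≈ -0.021183 m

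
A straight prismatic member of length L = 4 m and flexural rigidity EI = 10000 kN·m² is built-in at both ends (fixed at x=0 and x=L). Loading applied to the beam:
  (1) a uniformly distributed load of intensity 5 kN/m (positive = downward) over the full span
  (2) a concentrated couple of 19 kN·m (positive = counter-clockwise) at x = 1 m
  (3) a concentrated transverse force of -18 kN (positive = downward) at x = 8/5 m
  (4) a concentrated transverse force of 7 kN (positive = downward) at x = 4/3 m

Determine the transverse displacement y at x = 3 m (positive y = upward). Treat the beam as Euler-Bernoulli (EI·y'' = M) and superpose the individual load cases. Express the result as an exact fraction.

y(3) = 48433/259200000 m

Load 1 — uniform load w=5 kN/m over full span:
  y_1 = -wx²(L-x)²/(24EI) = -5·3²·(4-3)²/(24·10000) = -3/16000 m
Load 2 — applied couple M₀=19 kN·m at a=1 m (b=L-a=3):
  y_2 = (R_Ax³/6 - M_Ax²/2 - M₀(x-a)²/2)/EI  [x>a] with R_A=171/32, M_A=-57/16 = ((171/32)·3³/6 - (-57/16)·3²/2 - 19·(3-1)²/2)/10000 = 133/640000 m
Load 3 — point force P=-18 kN at a=8/5 m (b=L-a=12/5):
  y_3 = -Pa²(L-x)²(3bL-(3b+a)(L-x))/(6L³EI)  [x>a] = -(-18)·(8/5)²·(4-3)²·(3·(12/5)·4-(3·(12/5)+(8/5))·(4-3))/(6·4³·10000) = 3/12500 m
Load 4 — point force P=7 kN at a=4/3 m (b=L-a=8/3):
  y_4 = -Pa²(L-x)²(3bL-(3b+a)(L-x))/(6L³EI)  [x>a] = -7·(4/3)²·(4-3)²·(3·(8/3)·4-(3·(8/3)+(4/3))·(4-3))/(6·4³·10000) = -119/1620000 m
Superposition: y = Σ y_i = 48433/259200000 m ≈ 0.000187 m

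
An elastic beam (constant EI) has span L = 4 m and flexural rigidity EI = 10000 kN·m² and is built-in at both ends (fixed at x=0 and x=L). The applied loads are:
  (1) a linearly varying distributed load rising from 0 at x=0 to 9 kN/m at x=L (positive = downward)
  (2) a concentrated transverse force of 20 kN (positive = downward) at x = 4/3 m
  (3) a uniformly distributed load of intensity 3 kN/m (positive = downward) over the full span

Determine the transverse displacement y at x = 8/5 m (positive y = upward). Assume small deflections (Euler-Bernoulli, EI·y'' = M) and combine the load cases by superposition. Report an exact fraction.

y(8/5) = -9392/9765625 m

Load 1 — triangular load w₀=9 kN/m (0→w₀ over full span):
  y_1 = -w₀x²(L-x)²(x+2L)/(120LEI) = -9·(8/5)²·(4-(8/5))²·((8/5)+2·4)/(120·4·10000) = -2592/9765625 m
Load 2 — point force P=20 kN at a=4/3 m (b=L-a=8/3):
  y_2 = -Pa²(L-x)²(3bL-(3b+a)(L-x))/(6L³EI)  [x>a] = -20·(4/3)²·(4-(8/5))²·(3·(8/3)·4-(3·(8/3)+(4/3))·(4-(8/5)))/(6·4³·10000) = -8/15625 m
Load 3 — uniform load w=3 kN/m over full span:
  y_3 = -wx²(L-x)²/(24EI) = -3·(8/5)²·(4-(8/5))²/(24·10000) = -72/390625 m
Superposition: y = Σ y_i = -9392/9765625 m ≈ -0.000962 m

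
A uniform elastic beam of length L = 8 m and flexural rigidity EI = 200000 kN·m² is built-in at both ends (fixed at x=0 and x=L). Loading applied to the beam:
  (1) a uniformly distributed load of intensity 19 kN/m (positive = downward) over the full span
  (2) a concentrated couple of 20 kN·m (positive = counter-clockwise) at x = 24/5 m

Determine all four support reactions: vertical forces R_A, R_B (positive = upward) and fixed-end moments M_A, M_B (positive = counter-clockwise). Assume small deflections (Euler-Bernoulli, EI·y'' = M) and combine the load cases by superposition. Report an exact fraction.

Load 1 — uniform load w=19 kN/m over full span:
  R_A = wL/2 = 19·8/2 = 76 kN
  M_A = wL²/12 = 19·8²/12 = 304/3 kN·m
  R_B = wL/2 = 19·8/2 = 76 kN
  M_B = -wL²/12 = -19·8²/12 = -304/3 kN·m
Load 2 — applied couple M₀=20 kN·m at a=24/5 m (b=L-a=16/5):
  R_A = 6M₀ab/L³ = 6·20·(24/5)·(16/5)/8³ = 18/5 kN
  M_A = M₀b(2a-b)/L² = 20·(16/5)·(2·(24/5)-(16/5))/8² = 32/5 kN·m
  R_B = -6M₀ab/L³ = -6·20·(24/5)·(16/5)/8³ = -18/5 kN
  M_B = M₀a(2b-a)/L² = 20·(24/5)·(2·(16/5)-(24/5))/8² = 12/5 kN·m
Superposition: R_A = 398/5 kN, M_A = 1616/15 kN·m, R_B = 362/5 kN, M_B = -1484/15 kN·m

R_A = 398/5 kN, M_A = 1616/15 kN·m, R_B = 362/5 kN, M_B = -1484/15 kN·m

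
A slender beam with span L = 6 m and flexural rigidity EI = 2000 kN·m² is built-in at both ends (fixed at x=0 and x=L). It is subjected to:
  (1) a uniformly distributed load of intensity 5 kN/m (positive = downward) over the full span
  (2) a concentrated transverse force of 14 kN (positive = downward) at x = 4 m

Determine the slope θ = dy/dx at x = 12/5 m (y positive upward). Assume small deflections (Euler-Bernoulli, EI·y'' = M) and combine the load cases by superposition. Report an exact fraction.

Load 1 — uniform load w=5 kN/m over full span:
  θ_1 = -wx(L-x)(L-2x)/(12EI) = -5·(12/5)·(6-(12/5))·(6-2·(12/5))/(12·2000) = -27/12500 rad
Load 2 — point force P=14 kN at a=4 m (b=L-a=2):
  θ_2 = -Pb²x(2aL-(3a+b)x)/(2L³EI)  [x≤a] = -14·2²·(12/5)·(2·4·6-(3·4+2)·(12/5))/(2·6³·2000) = -7/3125 rad
Superposition: θ = Σ θ_i = -11/2500 rad ≈ -0.004400 rad

θ(12/5) = -11/2500 rad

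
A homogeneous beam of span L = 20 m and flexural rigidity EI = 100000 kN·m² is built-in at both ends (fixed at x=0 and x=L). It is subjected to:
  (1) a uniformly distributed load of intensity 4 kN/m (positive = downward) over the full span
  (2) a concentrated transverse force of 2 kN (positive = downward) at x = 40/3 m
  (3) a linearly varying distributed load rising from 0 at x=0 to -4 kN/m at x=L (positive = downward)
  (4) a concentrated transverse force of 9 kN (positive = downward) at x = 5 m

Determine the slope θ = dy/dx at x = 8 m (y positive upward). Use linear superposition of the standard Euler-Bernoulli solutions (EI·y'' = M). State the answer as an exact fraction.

θ(8) = -82/140625 rad

Load 1 — uniform load w=4 kN/m over full span:
  θ_1 = -wx(L-x)(L-2x)/(12EI) = -4·8·(20-8)·(20-2·8)/(12·100000) = -4/3125 rad
Load 2 — point force P=2 kN at a=40/3 m (b=L-a=20/3):
  θ_2 = -Pb²x(2aL-(3a+b)x)/(2L³EI)  [x≤a] = -2·(20/3)²·8·(2·(40/3)·20-(3·(40/3)+(20/3))·8)/(2·20³·100000) = -2/28125 rad
Load 3 — triangular load w₀=-4 kN/m (0→w₀ over full span):
  θ_3 = -w₀(2x(L-x)(L-2x)(x+2L)+x²(L-x)²)/(120LEI) = -(-4)·(2·8·(20-8)·(20-2·8)·(8+2·20)+8²·(20-8)²)/(120·20·100000) = 12/15625 rad
Load 4 — point force P=9 kN at a=5 m (b=L-a=15):
  θ_4 = Pa²(L-x)(2bL-(3b+a)(L-x))/(2L³EI)  [x>a] = 9·5²·(20-8)·(2·15·20-(3·15+5)·(20-8))/(2·20³·100000) = 0 rad
Superposition: θ = Σ θ_i = -82/140625 rad ≈ -0.000583 rad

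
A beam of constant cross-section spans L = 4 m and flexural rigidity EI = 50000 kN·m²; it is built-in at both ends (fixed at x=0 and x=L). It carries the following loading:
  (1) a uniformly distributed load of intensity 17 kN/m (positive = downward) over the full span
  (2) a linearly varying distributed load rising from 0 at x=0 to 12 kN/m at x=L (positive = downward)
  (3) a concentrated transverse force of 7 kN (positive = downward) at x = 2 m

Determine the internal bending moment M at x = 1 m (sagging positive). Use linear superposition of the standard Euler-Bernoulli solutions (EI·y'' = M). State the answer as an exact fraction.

M(1) = 47/15 kN·m

Load 1 — uniform load w=17 kN/m over full span:
  M_1 = wLx/2 - wL²/12 - wx²/2 = 17·4·1/2 - 17·4²/12 - 17·1²/2 = 17/6 kN·m
Load 2 — triangular load w₀=12 kN/m (0→w₀ over full span):
  M_2 = 3w₀Lx/20 - w₀L²/30 - w₀x³/(6L) = 3·12·4·1/20 - 12·4²/30 - 12·1³/(6·4) = 3/10 kN·m
Load 3 — point force P=7 kN at a=2 m (b=L-a=2):
  M_3 = Pb²(3a+b)x/L³ - Pab²/L²  [x≤a] = 7·2²·(3·2+2)·1/4³ - 7·2·2²/4² = 0 kN·m
Superposition: M = Σ M_i = 47/15 kN·m ≈ 3.133333 kN·m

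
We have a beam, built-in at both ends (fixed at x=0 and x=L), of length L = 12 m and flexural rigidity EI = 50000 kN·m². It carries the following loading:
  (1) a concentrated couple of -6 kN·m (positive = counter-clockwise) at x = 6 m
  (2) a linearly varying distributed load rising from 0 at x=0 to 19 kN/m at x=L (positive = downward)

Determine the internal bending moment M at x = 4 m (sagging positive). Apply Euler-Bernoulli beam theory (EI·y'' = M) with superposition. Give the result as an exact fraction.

Load 1 — applied couple M₀=-6 kN·m at a=6 m (b=L-a=6):
  M_1 = R_Ax - M_A  [x≤a] with R_A=-3/4, M_A=-3/2 = (-3/4)·4 - (-3/2) = -3/2 kN·m
Load 2 — triangular load w₀=19 kN/m (0→w₀ over full span):
  M_2 = 3w₀Lx/20 - w₀L²/30 - w₀x³/(6L) = 3·19·12·4/20 - 19·12²/30 - 19·4³/(6·12) = 1292/45 kN·m
Superposition: M = Σ M_i = 2449/90 kN·m ≈ 27.211111 kN·m

M(4) = 2449/90 kN·m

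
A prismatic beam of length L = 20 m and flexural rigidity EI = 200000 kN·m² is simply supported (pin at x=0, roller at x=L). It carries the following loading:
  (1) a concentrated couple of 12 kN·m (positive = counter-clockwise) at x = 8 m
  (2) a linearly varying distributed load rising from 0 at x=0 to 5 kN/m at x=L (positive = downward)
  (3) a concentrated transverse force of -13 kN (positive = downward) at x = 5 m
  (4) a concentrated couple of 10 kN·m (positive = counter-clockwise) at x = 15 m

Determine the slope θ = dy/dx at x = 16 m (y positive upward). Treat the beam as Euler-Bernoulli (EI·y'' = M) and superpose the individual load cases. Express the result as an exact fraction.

θ(16) = 36481/14400000 rad

Load 1 — applied couple M₀=12 kN·m at a=8 m (b=L-a=12):
  θ_1 = (M₀x²/(2L)-M₀(x-a)+C₁)/EI  [x>a] with C₁=M₀(3b²-L²)/(6L)=16/5 = (12·16²/(2·20)-12·(16-8)+(16/5))/200000 = -1/12500 rad
Load 2 — triangular load w₀=5 kN/m (0→w₀ over full span):
  θ_2 = -w₀(7L⁴-30L²x²+15x⁴)/(360LEI) = -5·(7·20⁴-30·20²·16²+15·16⁴)/(360·20·200000) = 757/225000 rad
Load 3 — point force P=-13 kN at a=5 m (b=L-a=15):
  θ_3 = -Pa(2L²-6Lx+3x²+a²)/(6LEI)  [x>a] = -(-13)·5·(2·20²-6·20·16+3·16²+5²)/(6·20·200000) = -1417/1600000 rad
Load 4 — applied couple M₀=10 kN·m at a=15 m (b=L-a=5):
  θ_4 = (M₀x²/(2L)-M₀(x-a)+C₁)/EI  [x>a] with C₁=M₀(3b²-L²)/(6L)=-325/12 = (10·16²/(2·20)-10·(16-15)+(-325/12))/200000 = 323/2400000 rad
Superposition: θ = Σ θ_i = 36481/14400000 rad ≈ 0.002533 rad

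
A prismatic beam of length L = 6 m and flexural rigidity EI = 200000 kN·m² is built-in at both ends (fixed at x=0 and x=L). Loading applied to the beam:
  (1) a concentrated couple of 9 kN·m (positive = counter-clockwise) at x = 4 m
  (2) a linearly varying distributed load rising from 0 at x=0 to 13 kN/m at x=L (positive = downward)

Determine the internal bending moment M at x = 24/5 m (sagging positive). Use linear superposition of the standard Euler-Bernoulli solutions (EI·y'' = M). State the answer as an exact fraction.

M(24/5) = -222/125 kN·m

Load 1 — applied couple M₀=9 kN·m at a=4 m (b=L-a=2):
  M_1 = R_Ax - M_A - M₀  [x>a] with R_A=2, M_A=3 = 2·(24/5) - 3 - 9 = -12/5 kN·m
Load 2 — triangular load w₀=13 kN/m (0→w₀ over full span):
  M_2 = 3w₀Lx/20 - w₀L²/30 - w₀x³/(6L) = 3·13·6·(24/5)/20 - 13·6²/30 - 13·(24/5)³/(6·6) = 78/125 kN·m
Superposition: M = Σ M_i = -222/125 kN·m ≈ -1.776000 kN·m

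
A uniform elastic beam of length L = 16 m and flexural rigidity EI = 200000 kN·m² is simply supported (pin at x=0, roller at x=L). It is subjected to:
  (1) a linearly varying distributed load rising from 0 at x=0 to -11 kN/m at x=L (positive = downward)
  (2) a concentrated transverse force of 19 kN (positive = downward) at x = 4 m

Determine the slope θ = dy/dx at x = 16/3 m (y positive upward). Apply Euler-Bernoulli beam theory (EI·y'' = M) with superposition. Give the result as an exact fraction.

Load 1 — triangular load w₀=-11 kN/m (0→w₀ over full span):
  θ_1 = -w₀(7L⁴-30L²x²+15x⁴)/(360LEI) = -(-11)·(7·16⁴-30·16²·(16/3)²+15·(16/3)⁴)/(360·16·200000) = 9152/3796875 rad
Load 2 — point force P=19 kN at a=4 m (b=L-a=12):
  θ_2 = -Pa(2L²-6Lx+3x²+a²)/(6LEI)  [x>a] = -19·4·(2·16²-6·16·(16/3)+3·(16/3)²+4²)/(6·16·200000) = -361/900000 rad
Superposition: θ = Σ θ_i = 244129/121500000 rad ≈ 0.002009 rad

θ(16/3) = 244129/121500000 rad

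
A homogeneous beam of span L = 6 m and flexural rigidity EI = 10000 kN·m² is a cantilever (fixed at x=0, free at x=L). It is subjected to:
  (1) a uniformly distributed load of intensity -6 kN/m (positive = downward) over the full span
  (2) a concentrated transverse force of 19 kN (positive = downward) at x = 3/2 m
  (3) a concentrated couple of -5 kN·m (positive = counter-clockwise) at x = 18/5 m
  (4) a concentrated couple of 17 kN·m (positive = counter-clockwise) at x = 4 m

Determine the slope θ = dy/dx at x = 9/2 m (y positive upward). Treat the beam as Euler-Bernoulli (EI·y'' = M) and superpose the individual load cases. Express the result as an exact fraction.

Load 1 — uniform load w=-6 kN/m over full span:
  θ_1 = -wx(x²-3Lx+3L²)/(6EI) = -(-6)·(9/2)·((9/2)²-3·6·(9/2)+3·6²)/(6·10000) = 1701/80000 rad
Load 2 — point force P=19 kN at a=3/2 m (b=L-a=9/2):
  θ_2 = -Pa²/(2EI)  [x>a] = -19·(3/2)²/(2·10000) = -171/80000 rad
Load 3 — applied couple M₀=-5 kN·m at a=18/5 m (b=L-a=12/5):
  θ_3 = M₀a/EI  [x>a] = (-5)·(18/5)/10000 = -9/5000 rad
Load 4 — applied couple M₀=17 kN·m at a=4 m (b=L-a=2):
  θ_4 = M₀a/EI  [x>a] = 17·4/10000 = 17/2500 rad
Superposition: θ = Σ θ_i = 193/8000 rad ≈ 0.024125 rad

θ(9/2) = 193/8000 rad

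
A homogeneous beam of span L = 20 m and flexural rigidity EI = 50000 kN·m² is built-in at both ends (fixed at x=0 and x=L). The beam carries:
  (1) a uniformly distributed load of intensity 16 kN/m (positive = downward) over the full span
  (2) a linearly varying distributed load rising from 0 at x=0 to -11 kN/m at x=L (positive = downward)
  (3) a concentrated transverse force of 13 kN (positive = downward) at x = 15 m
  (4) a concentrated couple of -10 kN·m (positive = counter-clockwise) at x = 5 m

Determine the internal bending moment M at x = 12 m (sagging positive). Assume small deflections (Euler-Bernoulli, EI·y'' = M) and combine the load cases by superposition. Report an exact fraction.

M(12) = 37751/240 kN·m

Load 1 — uniform load w=16 kN/m over full span:
  M_1 = wLx/2 - wL²/12 - wx²/2 = 16·20·12/2 - 16·20²/12 - 16·12²/2 = 704/3 kN·m
Load 2 — triangular load w₀=-11 kN/m (0→w₀ over full span):
  M_2 = 3w₀Lx/20 - w₀L²/30 - w₀x³/(6L) = 3·(-11)·20·12/20 - (-11)·20²/30 - (-11)·12³/(6·20) = -1364/15 kN·m
Load 3 — point force P=13 kN at a=15 m (b=L-a=5):
  M_3 = Pb²(3a+b)x/L³ - Pab²/L²  [x≤a] = 13·5²·(3·15+5)·12/20³ - 13·15·5²/20² = 195/16 kN·m
Load 4 — applied couple M₀=-10 kN·m at a=5 m (b=L-a=15):
  M_4 = R_Ax - M_A - M₀  [x>a] with R_A=-9/16, M_A=15/8 = (-9/16)·12 - (15/8) - (-10) = 11/8 kN·m
Superposition: M = Σ M_i = 37751/240 kN·m ≈ 157.295833 kN·m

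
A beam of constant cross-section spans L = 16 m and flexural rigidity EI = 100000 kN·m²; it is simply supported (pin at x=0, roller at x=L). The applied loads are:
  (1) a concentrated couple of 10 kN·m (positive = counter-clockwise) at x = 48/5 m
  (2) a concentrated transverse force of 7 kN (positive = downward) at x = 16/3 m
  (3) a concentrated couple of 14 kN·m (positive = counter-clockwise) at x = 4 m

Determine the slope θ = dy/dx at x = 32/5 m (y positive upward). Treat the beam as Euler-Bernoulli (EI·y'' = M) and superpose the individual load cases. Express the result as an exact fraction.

θ(32/5) = -4093/40500000 rad

Load 1 — applied couple M₀=10 kN·m at a=48/5 m (b=L-a=32/5):
  θ_1 = (M₀x²/(2L)+C₁)/EI  [x≤a] with C₁=M₀(3b²-L²)/(6L)=-208/15 = (10·(32/5)²/(2·16)+(-208/15))/100000 = -1/93750 rad
Load 2 — point force P=7 kN at a=16/3 m (b=L-a=32/3):
  θ_2 = -Pa(2L²-6Lx+3x²+a²)/(6LEI)  [x>a] = -7·(16/3)·(2·16²-6·16·(32/5)+3·(32/5)²+(16/3)²)/(6·16·100000) = -1204/6328125 rad
Load 3 — applied couple M₀=14 kN·m at a=4 m (b=L-a=12):
  θ_3 = (M₀x²/(2L)-M₀(x-a)+C₁)/EI  [x>a] with C₁=M₀(3b²-L²)/(6L)=77/3 = (14·(32/5)²/(2·16)-14·((32/5)-4)+(77/3))/100000 = 749/7500000 rad
Superposition: θ = Σ θ_i = -4093/40500000 rad ≈ -0.000101 rad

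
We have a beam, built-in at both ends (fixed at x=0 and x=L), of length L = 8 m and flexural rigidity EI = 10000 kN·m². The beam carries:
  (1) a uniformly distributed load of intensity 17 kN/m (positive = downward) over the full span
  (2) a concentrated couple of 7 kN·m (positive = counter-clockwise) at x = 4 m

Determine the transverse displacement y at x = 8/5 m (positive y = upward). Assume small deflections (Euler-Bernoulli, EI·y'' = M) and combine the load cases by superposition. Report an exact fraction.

Load 1 — uniform load w=17 kN/m over full span:
  y_1 = -wx²(L-x)²/(24EI) = -17·(8/5)²·(8-(8/5))²/(24·10000) = -8704/1171875 m
Load 2 — applied couple M₀=7 kN·m at a=4 m (b=L-a=4):
  y_2 = (R_Ax³/6 - M_Ax²/2)/EI  [x≤a] with R_A=21/16, M_A=7/4 = ((21/16)·(8/5)³/6 - (7/4)·(8/5)²/2)/10000 = -21/156250 m
Superposition: y = Σ y_i = -17723/2343750 m ≈ -0.007562 m

y(8/5) = -17723/2343750 m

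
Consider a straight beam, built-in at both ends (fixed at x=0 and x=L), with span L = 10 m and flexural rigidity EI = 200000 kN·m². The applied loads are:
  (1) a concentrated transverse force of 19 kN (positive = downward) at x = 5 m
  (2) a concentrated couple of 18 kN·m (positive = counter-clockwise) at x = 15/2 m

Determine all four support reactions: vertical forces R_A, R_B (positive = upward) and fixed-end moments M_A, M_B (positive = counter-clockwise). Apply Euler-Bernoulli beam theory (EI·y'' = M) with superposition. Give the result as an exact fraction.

Load 1 — point force P=19 kN at a=5 m (b=L-a=5):
  R_A = Pb²(3a+b)/L³ = 19·5²·(3·5+5)/10³ = 19/2 kN
  M_A = Pab²/L² = 19·5·5²/10² = 95/4 kN·m
  R_B = Pa²(a+3b)/L³ = 19·5²·(5+3·5)/10³ = 19/2 kN
  M_B = -Pa²b/L² = -19·5²·5/10² = -95/4 kN·m
Load 2 — applied couple M₀=18 kN·m at a=15/2 m (b=L-a=5/2):
  R_A = 6M₀ab/L³ = 6·18·(15/2)·(5/2)/10³ = 81/40 kN
  M_A = M₀b(2a-b)/L² = 18·(5/2)·(2·(15/2)-(5/2))/10² = 45/8 kN·m
  R_B = -6M₀ab/L³ = -6·18·(15/2)·(5/2)/10³ = -81/40 kN
  M_B = M₀a(2b-a)/L² = 18·(15/2)·(2·(5/2)-(15/2))/10² = -27/8 kN·m
Superposition: R_A = 461/40 kN, M_A = 235/8 kN·m, R_B = 299/40 kN, M_B = -217/8 kN·m

R_A = 461/40 kN, M_A = 235/8 kN·m, R_B = 299/40 kN, M_B = -217/8 kN·m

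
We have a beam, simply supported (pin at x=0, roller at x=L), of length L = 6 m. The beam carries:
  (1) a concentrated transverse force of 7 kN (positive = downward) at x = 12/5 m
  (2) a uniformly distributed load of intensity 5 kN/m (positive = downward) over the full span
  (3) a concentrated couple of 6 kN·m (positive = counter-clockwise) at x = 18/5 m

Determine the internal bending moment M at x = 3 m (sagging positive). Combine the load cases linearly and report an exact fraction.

Load 1 — point force P=7 kN at a=12/5 m (b=L-a=18/5):
  M_1 = Pa(L-x)/L  [x>a] = 7·(12/5)·(6-3)/6 = 42/5 kN·m
Load 2 — uniform load w=5 kN/m over full span:
  M_2 = wx(L-x)/2 = 5·3·(6-3)/2 = 45/2 kN·m
Load 3 — applied couple M₀=6 kN·m at a=18/5 m (b=L-a=12/5):
  M_3 = M₀x/L  [x≤a] = 6·3/6 = 3 kN·m
Superposition: M = Σ M_i = 339/10 kN·m ≈ 33.900000 kN·m

M(3) = 339/10 kN·m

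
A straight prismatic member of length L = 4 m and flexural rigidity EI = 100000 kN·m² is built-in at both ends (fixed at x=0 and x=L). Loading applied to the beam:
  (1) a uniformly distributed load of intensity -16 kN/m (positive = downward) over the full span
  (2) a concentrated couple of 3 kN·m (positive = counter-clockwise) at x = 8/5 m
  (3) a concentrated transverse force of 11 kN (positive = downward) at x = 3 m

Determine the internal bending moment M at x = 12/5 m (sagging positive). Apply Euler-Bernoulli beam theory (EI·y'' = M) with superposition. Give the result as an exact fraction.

Load 1 — uniform load w=-16 kN/m over full span:
  M_1 = wLx/2 - wL²/12 - wx²/2 = (-16)·4·(12/5)/2 - (-16)·4²/12 - (-16)·(12/5)²/2 = -704/75 kN·m
Load 2 — applied couple M₀=3 kN·m at a=8/5 m (b=L-a=12/5):
  M_2 = R_Ax - M_A - M₀  [x>a] with R_A=27/25, M_A=9/25 = (27/25)·(12/5) - (9/25) - 3 = -96/125 kN·m
Load 3 — point force P=11 kN at a=3 m (b=L-a=1):
  M_3 = Pb²(3a+b)x/L³ - Pab²/L²  [x≤a] = 11·1²·(3·3+1)·(12/5)/4³ - 11·3·1²/4² = 33/16 kN·m
Superposition: M = Σ M_i = -48553/6000 kN·m ≈ -8.092167 kN·m

M(12/5) = -48553/6000 kN·m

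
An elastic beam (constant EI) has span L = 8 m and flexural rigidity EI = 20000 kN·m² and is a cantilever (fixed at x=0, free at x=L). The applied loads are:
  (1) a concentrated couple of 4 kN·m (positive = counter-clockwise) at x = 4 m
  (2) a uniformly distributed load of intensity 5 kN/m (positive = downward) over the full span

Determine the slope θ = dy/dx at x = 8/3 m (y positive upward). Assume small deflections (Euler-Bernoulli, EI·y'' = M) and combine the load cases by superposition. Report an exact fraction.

θ(8/3) = -733/50625 rad

Load 1 — applied couple M₀=4 kN·m at a=4 m (b=L-a=4):
  θ_1 = M₀x/EI  [x≤a] = 4·(8/3)/20000 = 1/1875 rad
Load 2 — uniform load w=5 kN/m over full span:
  θ_2 = -wx(x²-3Lx+3L²)/(6EI) = -5·(8/3)·((8/3)²-3·8·(8/3)+3·8²)/(6·20000) = -152/10125 rad
Superposition: θ = Σ θ_i = -733/50625 rad ≈ -0.014479 rad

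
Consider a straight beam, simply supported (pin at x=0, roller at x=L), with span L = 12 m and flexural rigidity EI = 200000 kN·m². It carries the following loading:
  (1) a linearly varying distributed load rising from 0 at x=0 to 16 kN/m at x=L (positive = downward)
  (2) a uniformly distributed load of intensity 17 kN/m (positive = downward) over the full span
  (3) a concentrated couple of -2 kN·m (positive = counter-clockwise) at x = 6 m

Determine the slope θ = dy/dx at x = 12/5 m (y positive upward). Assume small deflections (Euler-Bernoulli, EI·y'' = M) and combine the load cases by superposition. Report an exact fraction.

Load 1 — triangular load w₀=16 kN/m (0→w₀ over full span):
  θ_1 = -w₀(7L⁴-30L²x²+15x⁴)/(360LEI) = -16·(7·12⁴-30·12²·(12/5)²+15·(12/5)⁴)/(360·12·200000) = -4368/1953125 rad
Load 2 — uniform load w=17 kN/m over full span:
  θ_2 = -w(L³-6Lx²+4x³)/(24EI) = -17·(12³-6·12·(12/5)²+4·(12/5)³)/(24·200000) = -15147/3125000 rad
Load 3 — applied couple M₀=-2 kN·m at a=6 m (b=L-a=6):
  θ_3 = (M₀x²/(2L)+C₁)/EI  [x≤a] with C₁=M₀(3b²-L²)/(6L)=1 = ((-2)·(12/5)²/(2·12)+1)/200000 = 13/5000000 rad
Superposition: θ = Σ θ_i = -885107/125000000 rad ≈ -0.007081 rad

θ(12/5) = -885107/125000000 rad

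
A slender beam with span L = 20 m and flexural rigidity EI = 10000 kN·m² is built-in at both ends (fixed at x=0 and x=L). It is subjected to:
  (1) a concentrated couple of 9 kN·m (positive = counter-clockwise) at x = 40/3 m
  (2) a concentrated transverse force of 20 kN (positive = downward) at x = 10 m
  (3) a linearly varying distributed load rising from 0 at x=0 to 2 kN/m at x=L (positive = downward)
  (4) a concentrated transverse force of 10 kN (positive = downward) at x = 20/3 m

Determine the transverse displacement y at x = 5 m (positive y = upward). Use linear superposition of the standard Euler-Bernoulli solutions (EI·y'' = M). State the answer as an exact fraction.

Load 1 — applied couple M₀=9 kN·m at a=40/3 m (b=L-a=20/3):
  y_1 = (R_Ax³/6 - M_Ax²/2)/EI  [x≤a] with R_A=3/5, M_A=3 = ((3/5)·5³/6 - 3·5²/2)/10000 = -1/400 m
Load 2 — point force P=20 kN at a=10 m (b=L-a=10):
  y_2 = -Pb²x²(3aL-(3a+b)x)/(6L³EI)  [x≤a] = -20·10²·5²·(3·10·20-(3·10+10)·5)/(6·20³·10000) = -1/24 m
Load 3 — triangular load w₀=2 kN/m (0→w₀ over full span):
  y_3 = -w₀x²(L-x)²(x+2L)/(120LEI) = -2·5²·(20-5)²·(5+2·20)/(120·20·10000) = -27/1280 m
Load 4 — point force P=10 kN at a=20/3 m (b=L-a=40/3):
  y_4 = -Pb²x²(3aL-(3a+b)x)/(6L³EI)  [x≤a] = -10·(40/3)²·5²·(3·(20/3)·20-(3·(20/3)+(40/3))·5)/(6·20³·10000) = -7/324 m
Superposition: y = Σ y_i = -45031/518400 m ≈ -0.086865 m

y(5) = -45031/518400 m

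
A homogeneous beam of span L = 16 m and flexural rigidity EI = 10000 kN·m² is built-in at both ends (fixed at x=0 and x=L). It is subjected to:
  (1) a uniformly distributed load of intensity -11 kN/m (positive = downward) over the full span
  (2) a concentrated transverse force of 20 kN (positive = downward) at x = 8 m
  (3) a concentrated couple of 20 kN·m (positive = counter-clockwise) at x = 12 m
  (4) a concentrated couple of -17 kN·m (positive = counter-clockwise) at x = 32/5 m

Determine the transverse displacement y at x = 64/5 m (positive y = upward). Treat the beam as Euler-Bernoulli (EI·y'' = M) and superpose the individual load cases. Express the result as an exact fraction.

y(64/5) = 335386/5859375 m

Load 1 — uniform load w=-11 kN/m over full span:
  y_1 = -wx²(L-x)²/(24EI) = -(-11)·(64/5)²·(16-(64/5))²/(24·10000) = 90112/1171875 m
Load 2 — point force P=20 kN at a=8 m (b=L-a=8):
  y_2 = -Pa²(L-x)²(3bL-(3b+a)(L-x))/(6L³EI)  [x>a] = -20·8²·(16-(64/5))²·(3·8·16-(3·8+8)·(16-(64/5)))/(6·16³·10000) = -704/46875 m
Load 3 — applied couple M₀=20 kN·m at a=12 m (b=L-a=4):
  y_3 = (R_Ax³/6 - M_Ax²/2 - M₀(x-a)²/2)/EI  [x>a] with R_A=45/32, M_A=25/4 = ((45/32)·(64/5)³/6 - (25/4)·(64/5)²/2 - 20·((64/5)-12)²/2)/10000 = -42/15625 m
Load 4 — applied couple M₀=-17 kN·m at a=32/5 m (b=L-a=48/5):
  y_4 = (R_Ax³/6 - M_Ax²/2 - M₀(x-a)²/2)/EI  [x>a] with R_A=-153/100, M_A=-51/25 = ((-153/100)·(64/5)³/6 - (-51/25)·(64/5)²/2 - (-17)·((64/5)-(32/5))²/2)/10000 = -3808/1953125 m
Superposition: y = Σ y_i = 335386/5859375 m ≈ 0.057239 m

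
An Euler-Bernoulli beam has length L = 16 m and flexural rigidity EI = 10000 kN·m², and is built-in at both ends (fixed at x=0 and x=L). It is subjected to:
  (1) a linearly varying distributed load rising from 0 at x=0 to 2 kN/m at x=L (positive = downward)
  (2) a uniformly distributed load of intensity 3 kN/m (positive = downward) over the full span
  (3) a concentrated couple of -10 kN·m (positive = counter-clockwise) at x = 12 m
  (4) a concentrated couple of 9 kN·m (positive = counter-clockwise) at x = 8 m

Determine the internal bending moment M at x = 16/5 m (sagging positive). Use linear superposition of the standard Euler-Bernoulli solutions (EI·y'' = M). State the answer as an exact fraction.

Load 1 — triangular load w₀=2 kN/m (0→w₀ over full span):
  M_1 = 3w₀Lx/20 - w₀L²/30 - w₀x³/(6L) = 3·2·16·(16/5)/20 - 2·16²/30 - 2·(16/5)³/(6·16) = -896/375 kN·m
Load 2 — uniform load w=3 kN/m over full span:
  M_2 = wLx/2 - wL²/12 - wx²/2 = 3·16·(16/5)/2 - 3·16²/12 - 3·(16/5)²/2 = -64/25 kN·m
Load 3 — applied couple M₀=-10 kN·m at a=12 m (b=L-a=4):
  M_3 = R_Ax - M_A  [x≤a] with R_A=-45/64, M_A=-25/8 = (-45/64)·(16/5) - (-25/8) = 7/8 kN·m
Load 4 — applied couple M₀=9 kN·m at a=8 m (b=L-a=8):
  M_4 = R_Ax - M_A  [x≤a] with R_A=27/32, M_A=9/4 = (27/32)·(16/5) - (9/4) = 9/20 kN·m
Superposition: M = Σ M_i = -10873/3000 kN·m ≈ -3.624333 kN·m

M(16/5) = -10873/3000 kN·m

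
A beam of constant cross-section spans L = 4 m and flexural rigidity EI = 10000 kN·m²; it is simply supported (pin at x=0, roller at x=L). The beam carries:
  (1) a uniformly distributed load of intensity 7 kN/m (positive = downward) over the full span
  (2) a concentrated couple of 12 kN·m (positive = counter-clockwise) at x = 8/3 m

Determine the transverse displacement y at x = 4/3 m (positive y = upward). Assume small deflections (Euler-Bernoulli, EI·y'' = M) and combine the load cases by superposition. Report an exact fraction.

y(4/3) = -398/151875 m

Load 1 — uniform load w=7 kN/m over full span:
  y_1 = -wx(L³-2Lx²+x³)/(24EI) = -7·(4/3)·(4³-2·4·(4/3)²+(4/3)³)/(24·10000) = -308/151875 m
Load 2 — applied couple M₀=12 kN·m at a=8/3 m (b=L-a=4/3):
  y_2 = (M₀x³/(6L)+C₁x)/EI  [x≤a] with C₁=M₀(3b²-L²)/(6L)=-16/3 = (12·(4/3)³/(6·4)+(-16/3)·(4/3))/10000 = -2/3375 m
Superposition: y = Σ y_i = -398/151875 m ≈ -0.002621 m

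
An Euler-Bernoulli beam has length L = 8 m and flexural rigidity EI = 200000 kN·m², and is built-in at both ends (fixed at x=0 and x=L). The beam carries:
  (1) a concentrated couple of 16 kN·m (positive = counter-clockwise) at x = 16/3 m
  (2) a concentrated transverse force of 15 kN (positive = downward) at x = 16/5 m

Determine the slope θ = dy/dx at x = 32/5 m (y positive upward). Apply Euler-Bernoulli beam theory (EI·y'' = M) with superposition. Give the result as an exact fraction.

Load 1 — applied couple M₀=16 kN·m at a=16/3 m (b=L-a=8/3):
  θ_1 = (R_Ax²/2 - M_Ax - M₀(x-a))/EI  [x>a] with R_A=8/3, M_A=16/3 = ((8/3)·(32/5)²/2 - (16/3)·(32/5) - 16·((32/5)-(16/3)))/200000 = 4/234375 rad
Load 2 — point force P=15 kN at a=16/5 m (b=L-a=24/5):
  θ_2 = Pa²(L-x)(2bL-(3b+a)(L-x))/(2L³EI)  [x>a] = 15·(16/5)²·(8-(32/5))·(2·(24/5)·8-(3·(24/5)+(16/5))·(8-(32/5)))/(2·8³·200000) = 114/1953125 rad
Superposition: θ = Σ θ_i = 442/5859375 rad ≈ 0.000075 rad

θ(32/5) = 442/5859375 rad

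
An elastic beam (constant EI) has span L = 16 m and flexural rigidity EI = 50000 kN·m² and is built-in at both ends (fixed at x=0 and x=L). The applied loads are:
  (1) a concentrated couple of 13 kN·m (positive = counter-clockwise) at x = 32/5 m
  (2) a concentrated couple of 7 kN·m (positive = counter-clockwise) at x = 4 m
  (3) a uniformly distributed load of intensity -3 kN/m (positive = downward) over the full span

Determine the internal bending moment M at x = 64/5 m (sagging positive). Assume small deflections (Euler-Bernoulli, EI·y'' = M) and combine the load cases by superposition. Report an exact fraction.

Load 1 — applied couple M₀=13 kN·m at a=32/5 m (b=L-a=48/5):
  M_1 = R_Ax - M_A - M₀  [x>a] with R_A=117/100, M_A=39/25 = (117/100)·(64/5) - (39/25) - 13 = 52/125 kN·m
Load 2 — applied couple M₀=7 kN·m at a=4 m (b=L-a=12):
  M_2 = R_Ax - M_A - M₀  [x>a] with R_A=63/128, M_A=-21/16 = (63/128)·(64/5) - (-21/16) - 7 = 49/80 kN·m
Load 3 — uniform load w=-3 kN/m over full span:
  M_3 = wLx/2 - wL²/12 - wx²/2 = (-3)·16·(64/5)/2 - (-3)·16²/12 - (-3)·(64/5)²/2 = 64/25 kN·m
Superposition: M = Σ M_i = 7177/2000 kN·m ≈ 3.588500 kN·m

M(64/5) = 7177/2000 kN·m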